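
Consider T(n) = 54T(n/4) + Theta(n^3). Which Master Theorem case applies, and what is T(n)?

Master Theorem for T(n) = 54T(n/4) + O(n^3):

a = 54, b = 4, c = 3
log_b(a) = log_4(54) = 2.8774

Case 3: c = 3 > log_4(54) = 2.8774
T(n) = O(n^3) = O(n^3)

For T(n) = 54T(n/4) + O(n^3): log_4(54) = 2.8774. This is Case 3 of the Master Theorem (c > log_b(a), work dominated by root), giving O(n^3).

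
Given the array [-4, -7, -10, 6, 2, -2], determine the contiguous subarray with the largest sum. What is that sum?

Using Kadane's algorithm on [-4, -7, -10, 6, 2, -2]:

Scanning through the array:
Position 1 (value -7): max_ending_here = -7, max_so_far = -4
Position 2 (value -10): max_ending_here = -10, max_so_far = -4
Position 3 (value 6): max_ending_here = 6, max_so_far = 6
Position 4 (value 2): max_ending_here = 8, max_so_far = 8
Position 5 (value -2): max_ending_here = 6, max_so_far = 8

Maximum subarray: [6, 2]
Maximum sum: 8

The maximum subarray is [6, 2] with sum 8. This subarray runs from index 3 to index 4.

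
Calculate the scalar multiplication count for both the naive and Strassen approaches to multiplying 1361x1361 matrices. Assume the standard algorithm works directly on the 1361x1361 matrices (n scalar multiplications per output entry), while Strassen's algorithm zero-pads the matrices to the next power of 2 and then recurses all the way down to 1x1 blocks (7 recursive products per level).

Matrix multiplication for 1361x1361 matrices:

Strassen's algorithm requires power-of-2 dimensions. Pad 1361x1361 to 2048x2048 (next power of 2).

Standard algorithm: 1361^3 = 2521008881 multiplications
Strassen's algorithm: 7^(log2(2048)) = 7^11 = 1977326743 multiplications
Savings: 2521008881 - 1977326743 = 543682138 multiplications

Standard: 2521008881 multiplications (1361^3). Strassen: 1977326743 multiplications (7^11, after padding to 2048x2048). Strassen reduces 8 recursive multiplications to 7 at each level.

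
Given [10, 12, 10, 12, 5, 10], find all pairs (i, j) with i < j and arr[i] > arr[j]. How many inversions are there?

Finding inversions in [10, 12, 10, 12, 5, 10]:

(0, 4): arr[0]=10 > arr[4]=5
(1, 2): arr[1]=12 > arr[2]=10
(1, 4): arr[1]=12 > arr[4]=5
(1, 5): arr[1]=12 > arr[5]=10
(2, 4): arr[2]=10 > arr[4]=5
(3, 4): arr[3]=12 > arr[4]=5
(3, 5): arr[3]=12 > arr[5]=10

Total inversions: 7

The array has 7 inversion(s): (0,4), (1,2), (1,4), (1,5), (2,4), (3,4), (3,5). Each pair (i,j) satisfies i < j and arr[i] > arr[j].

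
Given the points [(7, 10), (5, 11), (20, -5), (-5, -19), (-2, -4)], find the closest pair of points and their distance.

Computing all pairwise distances among 5 points:

d((7, 10), (5, 11)) = 2.2361 <-- minimum
d((7, 10), (20, -5)) = 19.8494
d((7, 10), (-5, -19)) = 31.3847
d((7, 10), (-2, -4)) = 16.6433
d((5, 11), (20, -5)) = 21.9317
d((5, 11), (-5, -19)) = 31.6228
d((5, 11), (-2, -4)) = 16.5529
d((20, -5), (-5, -19)) = 28.6531
d((20, -5), (-2, -4)) = 22.0227
d((-5, -19), (-2, -4)) = 15.2971

Closest pair: (7, 10) and (5, 11) with distance 2.2361

The closest pair is (7, 10) and (5, 11) with Euclidean distance 2.2361. For 5 points, brute-force pairwise comparison is shown above. For large n, the divide-and-conquer algorithm (sort by x, recurse on halves, check the dividing strip) achieves O(n log n).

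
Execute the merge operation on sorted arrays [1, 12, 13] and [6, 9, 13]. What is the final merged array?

Merging process:

Compare 1 vs 6: take 1 from left. Merged: [1]
Compare 12 vs 6: take 6 from right. Merged: [1, 6]
Compare 12 vs 9: take 9 from right. Merged: [1, 6, 9]
Compare 12 vs 13: take 12 from left. Merged: [1, 6, 9, 12]
Compare 13 vs 13: take 13 from left. Merged: [1, 6, 9, 12, 13]
Append remaining from right: [13]. Merged: [1, 6, 9, 12, 13, 13]

Final merged array: [1, 6, 9, 12, 13, 13]
Total comparisons: 5

The merged array is [1, 6, 9, 12, 13, 13], requiring 5 comparisons. The merge step runs in O(n) time where n is the total number of elements.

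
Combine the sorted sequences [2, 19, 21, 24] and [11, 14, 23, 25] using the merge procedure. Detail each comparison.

Merging process:

Compare 2 vs 11: take 2 from left. Merged: [2]
Compare 19 vs 11: take 11 from right. Merged: [2, 11]
Compare 19 vs 14: take 14 from right. Merged: [2, 11, 14]
Compare 19 vs 23: take 19 from left. Merged: [2, 11, 14, 19]
Compare 21 vs 23: take 21 from left. Merged: [2, 11, 14, 19, 21]
Compare 24 vs 23: take 23 from right. Merged: [2, 11, 14, 19, 21, 23]
Compare 24 vs 25: take 24 from left. Merged: [2, 11, 14, 19, 21, 23, 24]
Append remaining from right: [25]. Merged: [2, 11, 14, 19, 21, 23, 24, 25]

Final merged array: [2, 11, 14, 19, 21, 23, 24, 25]
Total comparisons: 7

The merged array is [2, 11, 14, 19, 21, 23, 24, 25], requiring 7 comparisons. The merge step runs in O(n) time where n is the total number of elements.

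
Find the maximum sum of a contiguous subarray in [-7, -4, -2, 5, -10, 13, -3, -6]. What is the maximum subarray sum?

Using Kadane's algorithm on [-7, -4, -2, 5, -10, 13, -3, -6]:

Scanning through the array:
Position 1 (value -4): max_ending_here = -4, max_so_far = -4
Position 2 (value -2): max_ending_here = -2, max_so_far = -2
Position 3 (value 5): max_ending_here = 5, max_so_far = 5
Position 4 (value -10): max_ending_here = -5, max_so_far = 5
Position 5 (value 13): max_ending_here = 13, max_so_far = 13
Position 6 (value -3): max_ending_here = 10, max_so_far = 13
Position 7 (value -6): max_ending_here = 4, max_so_far = 13

Maximum subarray: [13]
Maximum sum: 13

The maximum subarray is [13] with sum 13. This subarray runs from index 5 to index 5.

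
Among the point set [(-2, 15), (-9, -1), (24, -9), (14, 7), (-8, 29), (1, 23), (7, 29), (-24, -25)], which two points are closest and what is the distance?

Computing all pairwise distances among 8 points:

d((-2, 15), (-9, -1)) = 17.4642
d((-2, 15), (24, -9)) = 35.3836
d((-2, 15), (14, 7)) = 17.8885
d((-2, 15), (-8, 29)) = 15.2315
d((-2, 15), (1, 23)) = 8.544
d((-2, 15), (7, 29)) = 16.6433
d((-2, 15), (-24, -25)) = 45.6508
d((-9, -1), (24, -9)) = 33.9559
d((-9, -1), (14, 7)) = 24.3516
d((-9, -1), (-8, 29)) = 30.0167
d((-9, -1), (1, 23)) = 26.0
d((-9, -1), (7, 29)) = 34.0
d((-9, -1), (-24, -25)) = 28.3019
d((24, -9), (14, 7)) = 18.868
d((24, -9), (-8, 29)) = 49.679
d((24, -9), (1, 23)) = 39.4081
d((24, -9), (7, 29)) = 41.6293
d((24, -9), (-24, -25)) = 50.5964
d((14, 7), (-8, 29)) = 31.1127
d((14, 7), (1, 23)) = 20.6155
d((14, 7), (7, 29)) = 23.0868
d((14, 7), (-24, -25)) = 49.679
d((-8, 29), (1, 23)) = 10.8167
d((-8, 29), (7, 29)) = 15.0
d((-8, 29), (-24, -25)) = 56.3205
d((1, 23), (7, 29)) = 8.4853 <-- minimum
d((1, 23), (-24, -25)) = 54.1202
d((7, 29), (-24, -25)) = 62.2656

Closest pair: (1, 23) and (7, 29) with distance 8.4853

The closest pair is (1, 23) and (7, 29) with Euclidean distance 8.4853. For 8 points, brute-force pairwise comparison is shown above. For large n, the divide-and-conquer algorithm (sort by x, recurse on halves, check the dividing strip) achieves O(n log n).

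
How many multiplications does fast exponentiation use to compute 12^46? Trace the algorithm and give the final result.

Computing 12^46 by squaring (build up from 12^1; each line after the first costs one multiplication):

12^1 = 12
12^2 = (12^1)^2 = 12^2 = 144
12^4 = (12^2)^2 = 144^2 = 20736
12^5 = 12 * 12^4 = 12 * 20736 = 248832
12^10 = (12^5)^2 = 248832^2 = 61917364224
12^11 = 12 * 12^10 = 12 * 61917364224 = 743008370688
12^22 = (12^11)^2 = 743008370688^2 = 552061438912436417593344
12^23 = 12 * 12^22 = 12 * 552061438912436417593344 = 6624737266949237011120128
12^46 = (12^23)^2 = 6624737266949237011120128^2 = 43887143856106046360568987631860370008329246736384

Result: 43887143856106046360568987631860370008329246736384
Multiplications needed: 8 (8 lines after 12^1)

12^46 = 43887143856106046360568987631860370008329246736384. Using exponentiation by squaring, this requires 8 multiplications. The key idea: if the exponent is even, square the half-power; if odd, multiply by the base once.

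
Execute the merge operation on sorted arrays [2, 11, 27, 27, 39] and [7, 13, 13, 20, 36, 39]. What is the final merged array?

Merging process:

Compare 2 vs 7: take 2 from left. Merged: [2]
Compare 11 vs 7: take 7 from right. Merged: [2, 7]
Compare 11 vs 13: take 11 from left. Merged: [2, 7, 11]
Compare 27 vs 13: take 13 from right. Merged: [2, 7, 11, 13]
Compare 27 vs 13: take 13 from right. Merged: [2, 7, 11, 13, 13]
Compare 27 vs 20: take 20 from right. Merged: [2, 7, 11, 13, 13, 20]
Compare 27 vs 36: take 27 from left. Merged: [2, 7, 11, 13, 13, 20, 27]
Compare 27 vs 36: take 27 from left. Merged: [2, 7, 11, 13, 13, 20, 27, 27]
Compare 39 vs 36: take 36 from right. Merged: [2, 7, 11, 13, 13, 20, 27, 27, 36]
Compare 39 vs 39: take 39 from left. Merged: [2, 7, 11, 13, 13, 20, 27, 27, 36, 39]
Append remaining from right: [39]. Merged: [2, 7, 11, 13, 13, 20, 27, 27, 36, 39, 39]

Final merged array: [2, 7, 11, 13, 13, 20, 27, 27, 36, 39, 39]
Total comparisons: 10

The merged array is [2, 7, 11, 13, 13, 20, 27, 27, 36, 39, 39], requiring 10 comparisons. The merge step runs in O(n) time where n is the total number of elements.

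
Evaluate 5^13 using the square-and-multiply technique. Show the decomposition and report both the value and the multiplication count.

Computing 5^13 by squaring (build up from 5^1; each line after the first costs one multiplication):

5^1 = 5
5^2 = (5^1)^2 = 5^2 = 25
5^3 = 5 * 5^2 = 5 * 25 = 125
5^6 = (5^3)^2 = 125^2 = 15625
5^12 = (5^6)^2 = 15625^2 = 244140625
5^13 = 5 * 5^12 = 5 * 244140625 = 1220703125

Result: 1220703125
Multiplications needed: 5 (5 lines after 5^1)

5^13 = 1220703125. Using exponentiation by squaring, this requires 5 multiplications. The key idea: if the exponent is even, square the half-power; if odd, multiply by the base once.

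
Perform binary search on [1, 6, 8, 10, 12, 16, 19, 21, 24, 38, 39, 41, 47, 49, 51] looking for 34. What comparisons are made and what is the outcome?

Binary search for 34 in [1, 6, 8, 10, 12, 16, 19, 21, 24, 38, 39, 41, 47, 49, 51]:

lo=0, hi=14, mid=7, arr[mid]=21 -> 21 < 34, search right half
lo=8, hi=14, mid=11, arr[mid]=41 -> 41 > 34, search left half
lo=8, hi=10, mid=9, arr[mid]=38 -> 38 > 34, search left half
lo=8, hi=8, mid=8, arr[mid]=24 -> 24 < 34, search right half
lo=9 > hi=8, target 34 not found

Binary search determines that 34 is not in the array after 4 comparisons. The search space was exhausted without finding the target.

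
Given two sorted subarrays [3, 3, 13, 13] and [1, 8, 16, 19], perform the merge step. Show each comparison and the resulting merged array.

Merging process:

Compare 3 vs 1: take 1 from right. Merged: [1]
Compare 3 vs 8: take 3 from left. Merged: [1, 3]
Compare 3 vs 8: take 3 from left. Merged: [1, 3, 3]
Compare 13 vs 8: take 8 from right. Merged: [1, 3, 3, 8]
Compare 13 vs 16: take 13 from left. Merged: [1, 3, 3, 8, 13]
Compare 13 vs 16: take 13 from left. Merged: [1, 3, 3, 8, 13, 13]
Append remaining from right: [16, 19]. Merged: [1, 3, 3, 8, 13, 13, 16, 19]

Final merged array: [1, 3, 3, 8, 13, 13, 16, 19]
Total comparisons: 6

The merged array is [1, 3, 3, 8, 13, 13, 16, 19], requiring 6 comparisons. The merge step runs in O(n) time where n is the total number of elements.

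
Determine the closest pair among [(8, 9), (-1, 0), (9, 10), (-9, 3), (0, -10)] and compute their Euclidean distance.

Computing all pairwise distances among 5 points:

d((8, 9), (-1, 0)) = 12.7279
d((8, 9), (9, 10)) = 1.4142 <-- minimum
d((8, 9), (-9, 3)) = 18.0278
d((8, 9), (0, -10)) = 20.6155
d((-1, 0), (9, 10)) = 14.1421
d((-1, 0), (-9, 3)) = 8.544
d((-1, 0), (0, -10)) = 10.0499
d((9, 10), (-9, 3)) = 19.3132
d((9, 10), (0, -10)) = 21.9317
d((-9, 3), (0, -10)) = 15.8114

Closest pair: (8, 9) and (9, 10) with distance 1.4142

The closest pair is (8, 9) and (9, 10) with Euclidean distance 1.4142. For 5 points, brute-force pairwise comparison is shown above. For large n, the divide-and-conquer algorithm (sort by x, recurse on halves, check the dividing strip) achieves O(n log n).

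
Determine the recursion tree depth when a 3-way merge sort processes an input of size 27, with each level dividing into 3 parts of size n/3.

For divide and conquer with division factor 3:

Problem sizes at each level:
Level 0: 27
Level 1: 9
Level 2: 3
Level 3: 1

The root is level 0 and the size-1 base case is level 3 (the tree spans levels 0 through 3, i.e. 4 levels counting the root), so the depth is the number of divisions: log_3(27) = 3

The recursion tree depth is log_3(27) = 3. At each level, the problem size is divided by 3, so it takes 3 divisions to reduce to a base case of size 1. The algorithm makes 3 recursive calls at each level.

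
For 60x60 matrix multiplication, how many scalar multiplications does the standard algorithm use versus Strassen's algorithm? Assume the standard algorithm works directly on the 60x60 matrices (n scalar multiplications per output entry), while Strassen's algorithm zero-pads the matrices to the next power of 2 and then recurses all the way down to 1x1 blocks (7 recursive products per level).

Matrix multiplication for 60x60 matrices:

Strassen's algorithm requires power-of-2 dimensions. Pad 60x60 to 64x64 (next power of 2).

Standard algorithm: 60^3 = 216000 multiplications
Strassen's algorithm: 7^(log2(64)) = 7^6 = 117649 multiplications
Savings: 216000 - 117649 = 98351 multiplications

Standard: 216000 multiplications (60^3). Strassen: 117649 multiplications (7^6, after padding to 64x64). Strassen reduces 8 recursive multiplications to 7 at each level.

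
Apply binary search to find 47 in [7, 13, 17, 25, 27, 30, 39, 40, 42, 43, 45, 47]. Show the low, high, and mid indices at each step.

Binary search for 47 in [7, 13, 17, 25, 27, 30, 39, 40, 42, 43, 45, 47]:

lo=0, hi=11, mid=5, arr[mid]=30 -> 30 < 47, search right half
lo=6, hi=11, mid=8, arr[mid]=42 -> 42 < 47, search right half
lo=9, hi=11, mid=10, arr[mid]=45 -> 45 < 47, search right half
lo=11, hi=11, mid=11, arr[mid]=47 -> Found target at index 11!

Binary search finds 47 at index 11 after 4 comparisons. The search repeatedly halves the search space by comparing with the middle element.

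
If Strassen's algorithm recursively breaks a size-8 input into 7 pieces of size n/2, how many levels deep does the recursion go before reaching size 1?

For divide and conquer with division factor 2:

Problem sizes at each level:
Level 0: 8
Level 1: 4
Level 2: 2
Level 3: 1

The root is level 0 and the size-1 base case is level 3 (the tree spans levels 0 through 3, i.e. 4 levels counting the root), so the depth is the number of divisions: log_2(8) = 3

The recursion tree depth is log_2(8) = 3. At each level, the problem size is divided by 2, so it takes 3 divisions to reduce to a base case of size 1. The algorithm makes 7 recursive calls at each level.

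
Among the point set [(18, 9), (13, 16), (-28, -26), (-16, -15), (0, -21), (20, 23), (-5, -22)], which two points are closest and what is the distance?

Computing all pairwise distances among 7 points:

d((18, 9), (13, 16)) = 8.6023
d((18, 9), (-28, -26)) = 57.8014
d((18, 9), (-16, -15)) = 41.6173
d((18, 9), (0, -21)) = 34.9857
d((18, 9), (20, 23)) = 14.1421
d((18, 9), (-5, -22)) = 38.6005
d((13, 16), (-28, -26)) = 58.6941
d((13, 16), (-16, -15)) = 42.45
d((13, 16), (0, -21)) = 39.2173
d((13, 16), (20, 23)) = 9.8995
d((13, 16), (-5, -22)) = 42.0476
d((-28, -26), (-16, -15)) = 16.2788
d((-28, -26), (0, -21)) = 28.4429
d((-28, -26), (20, 23)) = 68.593
d((-28, -26), (-5, -22)) = 23.3452
d((-16, -15), (0, -21)) = 17.088
d((-16, -15), (20, 23)) = 52.345
d((-16, -15), (-5, -22)) = 13.0384
d((0, -21), (20, 23)) = 48.3322
d((0, -21), (-5, -22)) = 5.099 <-- minimum
d((20, 23), (-5, -22)) = 51.4782

Closest pair: (0, -21) and (-5, -22) with distance 5.099

The closest pair is (0, -21) and (-5, -22) with Euclidean distance 5.099. For 7 points, brute-force pairwise comparison is shown above. For large n, the divide-and-conquer algorithm (sort by x, recurse on halves, check the dividing strip) achieves O(n log n).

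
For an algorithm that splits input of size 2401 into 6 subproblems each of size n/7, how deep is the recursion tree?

For divide and conquer with division factor 7:

Problem sizes at each level:
Level 0: 2401
Level 1: 343
Level 2: 49
Level 3: 7
Level 4: 1

The root is level 0 and the size-1 base case is level 4 (the tree spans levels 0 through 4, i.e. 5 levels counting the root), so the depth is the number of divisions: log_7(2401) = 4

The recursion tree depth is log_7(2401) = 4. At each level, the problem size is divided by 7, so it takes 4 divisions to reduce to a base case of size 1. The algorithm makes 6 recursive calls at each level.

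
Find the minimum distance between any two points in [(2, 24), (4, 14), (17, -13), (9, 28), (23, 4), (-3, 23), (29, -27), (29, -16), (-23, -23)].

Computing all pairwise distances among 9 points:

d((2, 24), (4, 14)) = 10.198
d((2, 24), (17, -13)) = 39.9249
d((2, 24), (9, 28)) = 8.0623
d((2, 24), (23, 4)) = 29.0
d((2, 24), (-3, 23)) = 5.099 <-- minimum
d((2, 24), (29, -27)) = 57.7062
d((2, 24), (29, -16)) = 48.2597
d((2, 24), (-23, -23)) = 53.2353
d((4, 14), (17, -13)) = 29.9666
d((4, 14), (9, 28)) = 14.8661
d((4, 14), (23, 4)) = 21.4709
d((4, 14), (-3, 23)) = 11.4018
d((4, 14), (29, -27)) = 48.0208
d((4, 14), (29, -16)) = 39.0512
d((4, 14), (-23, -23)) = 45.8039
d((17, -13), (9, 28)) = 41.7732
d((17, -13), (23, 4)) = 18.0278
d((17, -13), (-3, 23)) = 41.1825
d((17, -13), (29, -27)) = 18.4391
d((17, -13), (29, -16)) = 12.3693
d((17, -13), (-23, -23)) = 41.2311
d((9, 28), (23, 4)) = 27.7849
d((9, 28), (-3, 23)) = 13.0
d((9, 28), (29, -27)) = 58.5235
d((9, 28), (29, -16)) = 48.3322
d((9, 28), (-23, -23)) = 60.208
d((23, 4), (-3, 23)) = 32.2025
d((23, 4), (29, -27)) = 31.5753
d((23, 4), (29, -16)) = 20.8806
d((23, 4), (-23, -23)) = 53.3385
d((-3, 23), (29, -27)) = 59.3633
d((-3, 23), (29, -16)) = 50.448
d((-3, 23), (-23, -23)) = 50.1597
d((29, -27), (29, -16)) = 11.0
d((29, -27), (-23, -23)) = 52.1536
d((29, -16), (-23, -23)) = 52.469

Closest pair: (2, 24) and (-3, 23) with distance 5.099

The closest pair is (2, 24) and (-3, 23) with Euclidean distance 5.099. For 9 points, brute-force pairwise comparison is shown above. For large n, the divide-and-conquer algorithm (sort by x, recurse on halves, check the dividing strip) achieves O(n log n).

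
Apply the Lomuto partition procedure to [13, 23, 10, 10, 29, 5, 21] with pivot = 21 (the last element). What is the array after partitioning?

Lomuto partition with pivot = 21:

Initial array: [13, 23, 10, 10, 29, 5, 21]

arr[0]=13 <= 21: swap with position 0, array becomes [13, 23, 10, 10, 29, 5, 21]
arr[1]=23 > 21: no swap
arr[2]=10 <= 21: swap with position 1, array becomes [13, 10, 23, 10, 29, 5, 21]
arr[3]=10 <= 21: swap with position 2, array becomes [13, 10, 10, 23, 29, 5, 21]
arr[4]=29 > 21: no swap
arr[5]=5 <= 21: swap with position 3, array becomes [13, 10, 10, 5, 29, 23, 21]

Place pivot at position 4: [13, 10, 10, 5, 21, 23, 29]
Pivot position: 4

After partitioning with pivot 21, the array becomes [13, 10, 10, 5, 21, 23, 29]. The pivot is placed at index 4. All elements to the left of the pivot are <= 21, and all elements to the right are > 21.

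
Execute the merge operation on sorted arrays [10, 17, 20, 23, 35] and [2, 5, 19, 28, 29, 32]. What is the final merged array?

Merging process:

Compare 10 vs 2: take 2 from right. Merged: [2]
Compare 10 vs 5: take 5 from right. Merged: [2, 5]
Compare 10 vs 19: take 10 from left. Merged: [2, 5, 10]
Compare 17 vs 19: take 17 from left. Merged: [2, 5, 10, 17]
Compare 20 vs 19: take 19 from right. Merged: [2, 5, 10, 17, 19]
Compare 20 vs 28: take 20 from left. Merged: [2, 5, 10, 17, 19, 20]
Compare 23 vs 28: take 23 from left. Merged: [2, 5, 10, 17, 19, 20, 23]
Compare 35 vs 28: take 28 from right. Merged: [2, 5, 10, 17, 19, 20, 23, 28]
Compare 35 vs 29: take 29 from right. Merged: [2, 5, 10, 17, 19, 20, 23, 28, 29]
Compare 35 vs 32: take 32 from right. Merged: [2, 5, 10, 17, 19, 20, 23, 28, 29, 32]
Append remaining from left: [35]. Merged: [2, 5, 10, 17, 19, 20, 23, 28, 29, 32, 35]

Final merged array: [2, 5, 10, 17, 19, 20, 23, 28, 29, 32, 35]
Total comparisons: 10

The merged array is [2, 5, 10, 17, 19, 20, 23, 28, 29, 32, 35], requiring 10 comparisons. The merge step runs in O(n) time where n is the total number of elements.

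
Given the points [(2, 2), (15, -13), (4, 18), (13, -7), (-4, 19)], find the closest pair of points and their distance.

Computing all pairwise distances among 5 points:

d((2, 2), (15, -13)) = 19.8494
d((2, 2), (4, 18)) = 16.1245
d((2, 2), (13, -7)) = 14.2127
d((2, 2), (-4, 19)) = 18.0278
d((15, -13), (4, 18)) = 32.8938
d((15, -13), (13, -7)) = 6.3246 <-- minimum
d((15, -13), (-4, 19)) = 37.2156
d((4, 18), (13, -7)) = 26.5707
d((4, 18), (-4, 19)) = 8.0623
d((13, -7), (-4, 19)) = 31.0644

Closest pair: (15, -13) and (13, -7) with distance 6.3246

The closest pair is (15, -13) and (13, -7) with Euclidean distance 6.3246. For 5 points, brute-force pairwise comparison is shown above. For large n, the divide-and-conquer algorithm (sort by x, recurse on halves, check the dividing strip) achieves O(n log n).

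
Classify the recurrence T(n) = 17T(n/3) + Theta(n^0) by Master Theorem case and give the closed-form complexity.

Master Theorem for T(n) = 17T(n/3) + O(n^0):

a = 17, b = 3, c = 0
log_b(a) = log_3(17) = 2.5789

Case 1: c = 0 < log_3(17) = 2.5789
T(n) = O(n^(log_3 17))

For T(n) = 17T(n/3) + O(n^0): log_3(17) = 2.5789. This is Case 1 of the Master Theorem (c < log_b(a), work dominated by leaves), giving O(n^(log_3 17)).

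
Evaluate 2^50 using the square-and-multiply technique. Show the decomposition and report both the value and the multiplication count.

Computing 2^50 by squaring (build up from 2^1; each line after the first costs one multiplication):

2^1 = 2
2^2 = (2^1)^2 = 2^2 = 4
2^3 = 2 * 2^2 = 2 * 4 = 8
2^6 = (2^3)^2 = 8^2 = 64
2^12 = (2^6)^2 = 64^2 = 4096
2^24 = (2^12)^2 = 4096^2 = 16777216
2^25 = 2 * 2^24 = 2 * 16777216 = 33554432
2^50 = (2^25)^2 = 33554432^2 = 1125899906842624

Result: 1125899906842624
Multiplications needed: 7 (7 lines after 2^1)

2^50 = 1125899906842624. Using exponentiation by squaring, this requires 7 multiplications. The key idea: if the exponent is even, square the half-power; if odd, multiply by the base once.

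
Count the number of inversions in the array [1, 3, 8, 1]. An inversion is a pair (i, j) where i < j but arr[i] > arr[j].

Finding inversions in [1, 3, 8, 1]:

(1, 3): arr[1]=3 > arr[3]=1
(2, 3): arr[2]=8 > arr[3]=1

Total inversions: 2

The array has 2 inversion(s): (1,3), (2,3). Each pair (i,j) satisfies i < j and arr[i] > arr[j].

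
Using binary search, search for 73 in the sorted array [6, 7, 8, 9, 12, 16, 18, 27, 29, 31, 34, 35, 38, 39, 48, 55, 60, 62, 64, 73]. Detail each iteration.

Binary search for 73 in [6, 7, 8, 9, 12, 16, 18, 27, 29, 31, 34, 35, 38, 39, 48, 55, 60, 62, 64, 73]:

lo=0, hi=19, mid=9, arr[mid]=31 -> 31 < 73, search right half
lo=10, hi=19, mid=14, arr[mid]=48 -> 48 < 73, search right half
lo=15, hi=19, mid=17, arr[mid]=62 -> 62 < 73, search right half
lo=18, hi=19, mid=18, arr[mid]=64 -> 64 < 73, search right half
lo=19, hi=19, mid=19, arr[mid]=73 -> Found target at index 19!

Binary search finds 73 at index 19 after 5 comparisons. The search repeatedly halves the search space by comparing with the middle element.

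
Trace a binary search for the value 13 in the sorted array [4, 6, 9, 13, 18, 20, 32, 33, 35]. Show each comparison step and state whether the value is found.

Binary search for 13 in [4, 6, 9, 13, 18, 20, 32, 33, 35]:

lo=0, hi=8, mid=4, arr[mid]=18 -> 18 > 13, search left half
lo=0, hi=3, mid=1, arr[mid]=6 -> 6 < 13, search right half
lo=2, hi=3, mid=2, arr[mid]=9 -> 9 < 13, search right half
lo=3, hi=3, mid=3, arr[mid]=13 -> Found target at index 3!

Binary search finds 13 at index 3 after 4 comparisons. The search repeatedly halves the search space by comparing with the middle element.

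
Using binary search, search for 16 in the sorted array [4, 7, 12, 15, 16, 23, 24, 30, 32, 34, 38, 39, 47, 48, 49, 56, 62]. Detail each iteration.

Binary search for 16 in [4, 7, 12, 15, 16, 23, 24, 30, 32, 34, 38, 39, 47, 48, 49, 56, 62]:

lo=0, hi=16, mid=8, arr[mid]=32 -> 32 > 16, search left half
lo=0, hi=7, mid=3, arr[mid]=15 -> 15 < 16, search right half
lo=4, hi=7, mid=5, arr[mid]=23 -> 23 > 16, search left half
lo=4, hi=4, mid=4, arr[mid]=16 -> Found target at index 4!

Binary search finds 16 at index 4 after 4 comparisons. The search repeatedly halves the search space by comparing with the middle element.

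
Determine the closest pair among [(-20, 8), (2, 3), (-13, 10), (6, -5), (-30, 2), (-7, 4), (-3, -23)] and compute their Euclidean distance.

Computing all pairwise distances among 7 points:

d((-20, 8), (2, 3)) = 22.561
d((-20, 8), (-13, 10)) = 7.2801 <-- minimum
d((-20, 8), (6, -5)) = 29.0689
d((-20, 8), (-30, 2)) = 11.6619
d((-20, 8), (-7, 4)) = 13.6015
d((-20, 8), (-3, -23)) = 35.3553
d((2, 3), (-13, 10)) = 16.5529
d((2, 3), (6, -5)) = 8.9443
d((2, 3), (-30, 2)) = 32.0156
d((2, 3), (-7, 4)) = 9.0554
d((2, 3), (-3, -23)) = 26.4764
d((-13, 10), (6, -5)) = 24.2074
d((-13, 10), (-30, 2)) = 18.7883
d((-13, 10), (-7, 4)) = 8.4853
d((-13, 10), (-3, -23)) = 34.4819
d((6, -5), (-30, 2)) = 36.6742
d((6, -5), (-7, 4)) = 15.8114
d((6, -5), (-3, -23)) = 20.1246
d((-30, 2), (-7, 4)) = 23.0868
d((-30, 2), (-3, -23)) = 36.7967
d((-7, 4), (-3, -23)) = 27.2947

Closest pair: (-20, 8) and (-13, 10) with distance 7.2801

The closest pair is (-20, 8) and (-13, 10) with Euclidean distance 7.2801. For 7 points, brute-force pairwise comparison is shown above. For large n, the divide-and-conquer algorithm (sort by x, recurse on halves, check the dividing strip) achieves O(n log n).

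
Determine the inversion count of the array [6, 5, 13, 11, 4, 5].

Finding inversions in [6, 5, 13, 11, 4, 5]:

(0, 1): arr[0]=6 > arr[1]=5
(0, 4): arr[0]=6 > arr[4]=4
(0, 5): arr[0]=6 > arr[5]=5
(1, 4): arr[1]=5 > arr[4]=4
(2, 3): arr[2]=13 > arr[3]=11
(2, 4): arr[2]=13 > arr[4]=4
(2, 5): arr[2]=13 > arr[5]=5
(3, 4): arr[3]=11 > arr[4]=4
(3, 5): arr[3]=11 > arr[5]=5

Total inversions: 9

The array has 9 inversion(s): (0,1), (0,4), (0,5), (1,4), (2,3), (2,4), (2,5), (3,4), (3,5). Each pair (i,j) satisfies i < j and arr[i] > arr[j].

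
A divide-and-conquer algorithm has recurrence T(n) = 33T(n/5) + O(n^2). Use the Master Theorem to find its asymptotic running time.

Master Theorem for T(n) = 33T(n/5) + O(n^2):

a = 33, b = 5, c = 2
log_b(a) = log_5(33) = 2.1725

Case 1: c = 2 < log_5(33) = 2.1725
T(n) = O(n^(log_5 33))

For T(n) = 33T(n/5) + O(n^2): log_5(33) = 2.1725. This is Case 1 of the Master Theorem (c < log_b(a), work dominated by leaves), giving O(n^(log_5 33)).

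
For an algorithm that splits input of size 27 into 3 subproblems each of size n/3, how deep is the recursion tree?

For divide and conquer with division factor 3:

Problem sizes at each level:
Level 0: 27
Level 1: 9
Level 2: 3
Level 3: 1

The root is level 0 and the size-1 base case is level 3 (the tree spans levels 0 through 3, i.e. 4 levels counting the root), so the depth is the number of divisions: log_3(27) = 3

The recursion tree depth is log_3(27) = 3. At each level, the problem size is divided by 3, so it takes 3 divisions to reduce to a base case of size 1. The algorithm makes 3 recursive calls at each level.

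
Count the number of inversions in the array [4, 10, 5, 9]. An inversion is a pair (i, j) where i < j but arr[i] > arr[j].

Finding inversions in [4, 10, 5, 9]:

(1, 2): arr[1]=10 > arr[2]=5
(1, 3): arr[1]=10 > arr[3]=9

Total inversions: 2

The array has 2 inversion(s): (1,2), (1,3). Each pair (i,j) satisfies i < j and arr[i] > arr[j].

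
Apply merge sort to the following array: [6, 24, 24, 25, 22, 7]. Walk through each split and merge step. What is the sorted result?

Merge sort trace:

Split: [6, 24, 24, 25, 22, 7] -> [6, 24, 24] and [25, 22, 7]
  Split: [6, 24, 24] -> [6] and [24, 24]
    Split: [24, 24] -> [24] and [24]
    Merge: [24] + [24] -> [24, 24]
  Merge: [6] + [24, 24] -> [6, 24, 24]
  Split: [25, 22, 7] -> [25] and [22, 7]
    Split: [22, 7] -> [22] and [7]
    Merge: [22] + [7] -> [7, 22]
  Merge: [25] + [7, 22] -> [7, 22, 25]
Merge: [6, 24, 24] + [7, 22, 25] -> [6, 7, 22, 24, 24, 25]

Final sorted array: [6, 7, 22, 24, 24, 25]

The merge sort proceeds by recursively splitting the array and merging sorted halves.
After all merges, the sorted array is [6, 7, 22, 24, 24, 25].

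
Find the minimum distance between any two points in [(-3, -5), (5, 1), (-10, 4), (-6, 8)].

Computing all pairwise distances among 4 points:

d((-3, -5), (5, 1)) = 10.0
d((-3, -5), (-10, 4)) = 11.4018
d((-3, -5), (-6, 8)) = 13.3417
d((5, 1), (-10, 4)) = 15.2971
d((5, 1), (-6, 8)) = 13.0384
d((-10, 4), (-6, 8)) = 5.6569 <-- minimum

Closest pair: (-10, 4) and (-6, 8) with distance 5.6569

The closest pair is (-10, 4) and (-6, 8) with Euclidean distance 5.6569. For 4 points, brute-force pairwise comparison is shown above. For large n, the divide-and-conquer algorithm (sort by x, recurse on halves, check the dividing strip) achieves O(n log n).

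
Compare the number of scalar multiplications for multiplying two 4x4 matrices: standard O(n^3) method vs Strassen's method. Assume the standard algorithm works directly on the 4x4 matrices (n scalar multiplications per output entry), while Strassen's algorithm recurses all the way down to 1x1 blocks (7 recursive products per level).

Matrix multiplication for 4x4 matrices:

Standard algorithm: 4^3 = 64 multiplications
Strassen's algorithm: 7^(log2(4)) = 7^2 = 49 multiplications
Savings: 64 - 49 = 15 multiplications

Standard: 64 multiplications (4^3). Strassen: 49 multiplications (7^2). Strassen reduces 8 recursive multiplications to 7 at each level.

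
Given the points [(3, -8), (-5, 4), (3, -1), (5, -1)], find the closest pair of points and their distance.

Computing all pairwise distances among 4 points:

d((3, -8), (-5, 4)) = 14.4222
d((3, -8), (3, -1)) = 7.0
d((3, -8), (5, -1)) = 7.2801
d((-5, 4), (3, -1)) = 9.434
d((-5, 4), (5, -1)) = 11.1803
d((3, -1), (5, -1)) = 2.0 <-- minimum

Closest pair: (3, -1) and (5, -1) with distance 2.0

The closest pair is (3, -1) and (5, -1) with Euclidean distance 2.0. For 4 points, brute-force pairwise comparison is shown above. For large n, the divide-and-conquer algorithm (sort by x, recurse on halves, check the dividing strip) achieves O(n log n).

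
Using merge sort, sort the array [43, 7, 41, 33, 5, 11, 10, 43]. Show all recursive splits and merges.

Merge sort trace:

Split: [43, 7, 41, 33, 5, 11, 10, 43] -> [43, 7, 41, 33] and [5, 11, 10, 43]
  Split: [43, 7, 41, 33] -> [43, 7] and [41, 33]
    Split: [43, 7] -> [43] and [7]
    Merge: [43] + [7] -> [7, 43]
    Split: [41, 33] -> [41] and [33]
    Merge: [41] + [33] -> [33, 41]
  Merge: [7, 43] + [33, 41] -> [7, 33, 41, 43]
  Split: [5, 11, 10, 43] -> [5, 11] and [10, 43]
    Split: [5, 11] -> [5] and [11]
    Merge: [5] + [11] -> [5, 11]
    Split: [10, 43] -> [10] and [43]
    Merge: [10] + [43] -> [10, 43]
  Merge: [5, 11] + [10, 43] -> [5, 10, 11, 43]
Merge: [7, 33, 41, 43] + [5, 10, 11, 43] -> [5, 7, 10, 11, 33, 41, 43, 43]

Final sorted array: [5, 7, 10, 11, 33, 41, 43, 43]

The merge sort proceeds by recursively splitting the array and merging sorted halves.
After all merges, the sorted array is [5, 7, 10, 11, 33, 41, 43, 43].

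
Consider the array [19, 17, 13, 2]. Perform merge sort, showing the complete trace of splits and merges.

Merge sort trace:

Split: [19, 17, 13, 2] -> [19, 17] and [13, 2]
  Split: [19, 17] -> [19] and [17]
  Merge: [19] + [17] -> [17, 19]
  Split: [13, 2] -> [13] and [2]
  Merge: [13] + [2] -> [2, 13]
Merge: [17, 19] + [2, 13] -> [2, 13, 17, 19]

Final sorted array: [2, 13, 17, 19]

The merge sort proceeds by recursively splitting the array and merging sorted halves.
After all merges, the sorted array is [2, 13, 17, 19].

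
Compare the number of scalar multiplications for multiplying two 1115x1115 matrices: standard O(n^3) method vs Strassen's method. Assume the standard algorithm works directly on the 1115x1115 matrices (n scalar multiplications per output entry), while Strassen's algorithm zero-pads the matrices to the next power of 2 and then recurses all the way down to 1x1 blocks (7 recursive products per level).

Matrix multiplication for 1115x1115 matrices:

Strassen's algorithm requires power-of-2 dimensions. Pad 1115x1115 to 2048x2048 (next power of 2).

Standard algorithm: 1115^3 = 1386195875 multiplications
Strassen's algorithm: 7^(log2(2048)) = 7^11 = 1977326743 multiplications
Difference: 1386195875 - 1977326743 = -591130868 (Strassen uses MORE here due to padding overhead — for small or just-over-power-of-2 n, padding can outweigh the per-level savings)

Standard: 1386195875 multiplications (1115^3). Strassen: 1977326743 multiplications (7^11, after padding to 2048x2048). Strassen reduces 8 recursive multiplications to 7 at each level.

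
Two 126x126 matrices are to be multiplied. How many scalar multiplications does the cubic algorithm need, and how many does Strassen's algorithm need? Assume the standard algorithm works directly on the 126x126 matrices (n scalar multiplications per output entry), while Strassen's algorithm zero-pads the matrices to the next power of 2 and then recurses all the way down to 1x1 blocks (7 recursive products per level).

Matrix multiplication for 126x126 matrices:

Strassen's algorithm requires power-of-2 dimensions. Pad 126x126 to 128x128 (next power of 2).

Standard algorithm: 126^3 = 2000376 multiplications
Strassen's algorithm: 7^(log2(128)) = 7^7 = 823543 multiplications
Savings: 2000376 - 823543 = 1176833 multiplications

Standard: 2000376 multiplications (126^3). Strassen: 823543 multiplications (7^7, after padding to 128x128). Strassen reduces 8 recursive multiplications to 7 at each level.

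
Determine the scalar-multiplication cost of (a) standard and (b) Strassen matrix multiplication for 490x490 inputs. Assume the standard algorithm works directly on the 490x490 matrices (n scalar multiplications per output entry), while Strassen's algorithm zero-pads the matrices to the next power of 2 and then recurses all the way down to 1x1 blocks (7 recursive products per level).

Matrix multiplication for 490x490 matrices:

Strassen's algorithm requires power-of-2 dimensions. Pad 490x490 to 512x512 (next power of 2).

Standard algorithm: 490^3 = 117649000 multiplications
Strassen's algorithm: 7^(log2(512)) = 7^9 = 40353607 multiplications
Savings: 117649000 - 40353607 = 77295393 multiplications

Standard: 117649000 multiplications (490^3). Strassen: 40353607 multiplications (7^9, after padding to 512x512). Strassen reduces 8 recursive multiplications to 7 at each level.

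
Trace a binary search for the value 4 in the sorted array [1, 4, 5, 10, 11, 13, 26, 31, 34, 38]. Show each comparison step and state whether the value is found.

Binary search for 4 in [1, 4, 5, 10, 11, 13, 26, 31, 34, 38]:

lo=0, hi=9, mid=4, arr[mid]=11 -> 11 > 4, search left half
lo=0, hi=3, mid=1, arr[mid]=4 -> Found target at index 1!

Binary search finds 4 at index 1 after 2 comparisons. The search repeatedly halves the search space by comparing with the middle element.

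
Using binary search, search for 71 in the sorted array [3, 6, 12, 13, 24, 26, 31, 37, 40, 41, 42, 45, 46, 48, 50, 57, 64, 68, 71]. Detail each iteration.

Binary search for 71 in [3, 6, 12, 13, 24, 26, 31, 37, 40, 41, 42, 45, 46, 48, 50, 57, 64, 68, 71]:

lo=0, hi=18, mid=9, arr[mid]=41 -> 41 < 71, search right half
lo=10, hi=18, mid=14, arr[mid]=50 -> 50 < 71, search right half
lo=15, hi=18, mid=16, arr[mid]=64 -> 64 < 71, search right half
lo=17, hi=18, mid=17, arr[mid]=68 -> 68 < 71, search right half
lo=18, hi=18, mid=18, arr[mid]=71 -> Found target at index 18!

Binary search finds 71 at index 18 after 5 comparisons. The search repeatedly halves the search space by comparing with the middle element.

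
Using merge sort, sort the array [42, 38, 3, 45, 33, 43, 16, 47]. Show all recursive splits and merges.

Merge sort trace:

Split: [42, 38, 3, 45, 33, 43, 16, 47] -> [42, 38, 3, 45] and [33, 43, 16, 47]
  Split: [42, 38, 3, 45] -> [42, 38] and [3, 45]
    Split: [42, 38] -> [42] and [38]
    Merge: [42] + [38] -> [38, 42]
    Split: [3, 45] -> [3] and [45]
    Merge: [3] + [45] -> [3, 45]
  Merge: [38, 42] + [3, 45] -> [3, 38, 42, 45]
  Split: [33, 43, 16, 47] -> [33, 43] and [16, 47]
    Split: [33, 43] -> [33] and [43]
    Merge: [33] + [43] -> [33, 43]
    Split: [16, 47] -> [16] and [47]
    Merge: [16] + [47] -> [16, 47]
  Merge: [33, 43] + [16, 47] -> [16, 33, 43, 47]
Merge: [3, 38, 42, 45] + [16, 33, 43, 47] -> [3, 16, 33, 38, 42, 43, 45, 47]

Final sorted array: [3, 16, 33, 38, 42, 43, 45, 47]

The merge sort proceeds by recursively splitting the array and merging sorted halves.
After all merges, the sorted array is [3, 16, 33, 38, 42, 43, 45, 47].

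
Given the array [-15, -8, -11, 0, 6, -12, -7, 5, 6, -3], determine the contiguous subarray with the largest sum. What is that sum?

Using Kadane's algorithm on [-15, -8, -11, 0, 6, -12, -7, 5, 6, -3]:

Scanning through the array:
Position 1 (value -8): max_ending_here = -8, max_so_far = -8
Position 2 (value -11): max_ending_here = -11, max_so_far = -8
Position 3 (value 0): max_ending_here = 0, max_so_far = 0
Position 4 (value 6): max_ending_here = 6, max_so_far = 6
Position 5 (value -12): max_ending_here = -6, max_so_far = 6
Position 6 (value -7): max_ending_here = -7, max_so_far = 6
Position 7 (value 5): max_ending_here = 5, max_so_far = 6
Position 8 (value 6): max_ending_here = 11, max_so_far = 11
Position 9 (value -3): max_ending_here = 8, max_so_far = 11

Maximum subarray: [5, 6]
Maximum sum: 11

The maximum subarray is [5, 6] with sum 11. This subarray runs from index 7 to index 8.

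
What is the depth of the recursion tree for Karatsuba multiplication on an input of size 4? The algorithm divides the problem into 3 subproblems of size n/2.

For divide and conquer with division factor 2:

Problem sizes at each level:
Level 0: 4
Level 1: 2
Level 2: 1

The root is level 0 and the size-1 base case is level 2 (the tree spans levels 0 through 2, i.e. 3 levels counting the root), so the depth is the number of divisions: log_2(4) = 2

The recursion tree depth is log_2(4) = 2. At each level, the problem size is divided by 2, so it takes 2 divisions to reduce to a base case of size 1. The algorithm makes 3 recursive calls at each level.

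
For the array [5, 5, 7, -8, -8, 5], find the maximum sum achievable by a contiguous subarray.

Using Kadane's algorithm on [5, 5, 7, -8, -8, 5]:

Scanning through the array:
Position 1 (value 5): max_ending_here = 10, max_so_far = 10
Position 2 (value 7): max_ending_here = 17, max_so_far = 17
Position 3 (value -8): max_ending_here = 9, max_so_far = 17
Position 4 (value -8): max_ending_here = 1, max_so_far = 17
Position 5 (value 5): max_ending_here = 6, max_so_far = 17

Maximum subarray: [5, 5, 7]
Maximum sum: 17

The maximum subarray is [5, 5, 7] with sum 17. This subarray runs from index 0 to index 2.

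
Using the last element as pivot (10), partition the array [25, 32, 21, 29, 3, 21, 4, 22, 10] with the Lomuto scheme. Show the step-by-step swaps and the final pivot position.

Lomuto partition with pivot = 10:

Initial array: [25, 32, 21, 29, 3, 21, 4, 22, 10]

arr[0]=25 > 10: no swap
arr[1]=32 > 10: no swap
arr[2]=21 > 10: no swap
arr[3]=29 > 10: no swap
arr[4]=3 <= 10: swap with position 0, array becomes [3, 32, 21, 29, 25, 21, 4, 22, 10]
arr[5]=21 > 10: no swap
arr[6]=4 <= 10: swap with position 1, array becomes [3, 4, 21, 29, 25, 21, 32, 22, 10]
arr[7]=22 > 10: no swap

Place pivot at position 2: [3, 4, 10, 29, 25, 21, 32, 22, 21]
Pivot position: 2

After partitioning with pivot 10, the array becomes [3, 4, 10, 29, 25, 21, 32, 22, 21]. The pivot is placed at index 2. All elements to the left of the pivot are <= 10, and all elements to the right are > 10.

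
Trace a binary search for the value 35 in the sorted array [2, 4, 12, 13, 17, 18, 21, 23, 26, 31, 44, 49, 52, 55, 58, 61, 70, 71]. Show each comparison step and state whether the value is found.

Binary search for 35 in [2, 4, 12, 13, 17, 18, 21, 23, 26, 31, 44, 49, 52, 55, 58, 61, 70, 71]:

lo=0, hi=17, mid=8, arr[mid]=26 -> 26 < 35, search right half
lo=9, hi=17, mid=13, arr[mid]=55 -> 55 > 35, search left half
lo=9, hi=12, mid=10, arr[mid]=44 -> 44 > 35, search left half
lo=9, hi=9, mid=9, arr[mid]=31 -> 31 < 35, search right half
lo=10 > hi=9, target 35 not found

Binary search determines that 35 is not in the array after 4 comparisons. The search space was exhausted without finding the target.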